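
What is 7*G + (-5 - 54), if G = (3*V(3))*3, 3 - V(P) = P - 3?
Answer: 130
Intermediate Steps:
V(P) = 6 - P (V(P) = 3 - (P - 3) = 3 - (-3 + P) = 3 + (3 - P) = 6 - P)
G = 27 (G = (3*(6 - 1*3))*3 = (3*(6 - 3))*3 = (3*3)*3 = 9*3 = 27)
7*G + (-5 - 54) = 7*27 + (-5 - 54) = 189 - 59 = 130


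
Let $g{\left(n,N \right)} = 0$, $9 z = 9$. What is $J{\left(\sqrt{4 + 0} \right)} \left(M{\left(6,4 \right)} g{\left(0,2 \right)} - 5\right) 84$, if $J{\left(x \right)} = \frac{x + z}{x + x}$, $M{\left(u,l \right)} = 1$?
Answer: $-315$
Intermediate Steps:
$z = 1$ ($z = \frac{1}{9} \cdot 9 = 1$)
$J{\left(x \right)} = \frac{1 + x}{2 x}$ ($J{\left(x \right)} = \frac{x + 1}{x + x} = \frac{1 + x}{2 x}$)
$J{\left(\sqrt{4 + 0} \right)} \left(M{\left(6,4 \right)} g{\left(0,2 \right)} - 5\right) 84 = \frac{1 + \sqrt{4 + 0}}{2 \sqrt{4 + 0}} \left(1 \cdot 0 - 5\right) 84 = \frac{1 + \sqrt{4}}{2 \sqrt{4}} \left(0 - 5\right) 84 = \frac{1 + 2}{2 \cdot 2} \left(-5\right) 84 = \frac{1}{2} \cdot \frac{1}{2} \cdot 3 \left(-5\right) 84 = \frac{3}{4} \left(-5\right) 84 = \left(- \frac{15}{4}\right) 84 = -315$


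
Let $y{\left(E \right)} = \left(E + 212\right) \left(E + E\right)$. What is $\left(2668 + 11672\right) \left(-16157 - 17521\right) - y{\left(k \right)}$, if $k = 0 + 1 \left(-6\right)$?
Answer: $-482940048$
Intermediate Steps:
$k = -6$ ($k = 0 - 6 = -6$)
$y{\left(E \right)} = 2 E \left(212 + E\right)$ ($y{\left(E \right)} = \left(212 + E\right) 2 E = 2 E \left(212 + E\right)$)
$\left(2668 + 11672\right) \left(-16157 - 17521\right) - y{\left(k \right)} = \left(2668 + 11672\right) \left(-16157 - 17521\right) - 2 \left(-6\right) \left(212 - 6\right) = 14340 \left(-33678\right) - 2 \left(-6\right) 206 = -482942520 - -2472 = -482942520 + 2472 = -482940048$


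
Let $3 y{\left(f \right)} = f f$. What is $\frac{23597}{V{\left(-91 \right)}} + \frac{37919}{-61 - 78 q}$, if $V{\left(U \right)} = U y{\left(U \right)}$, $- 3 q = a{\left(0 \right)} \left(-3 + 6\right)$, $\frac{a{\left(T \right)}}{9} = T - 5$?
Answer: $- \frac{4118207630}{384428863} \approx -10.713$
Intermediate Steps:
$a{\left(T \right)} = -45 + 9 T$ ($a{\left(T \right)} = 9 \left(T - 5\right) = 9 \left(-5 + T\right) = -45 + 9 T$)
$q = 45$ ($q = - \frac{\left(-45 + 9 \cdot 0\right) \left(-3 + 6\right)}{3} = - \frac{\left(-45 + 0\right) 3}{3} = - \frac{\left(-45\right) 3}{3} = \left(- \frac{1}{3}\right) \left(-135\right) = 45$)
$y{\left(f \right)} = \frac{f^{2}}{3}$ ($y{\left(f \right)} = \frac{f f}{3} = \frac{f^{2}}{3}$)
$V{\left(U \right)} = \frac{U^{3}}{3}$ ($V{\left(U \right)} = U \frac{U^{2}}{3} = \frac{U^{3}}{3}$)
$\frac{23597}{V{\left(-91 \right)}} + \frac{37919}{-61 - 78 q} = \frac{23597}{\frac{1}{3} \left(-91\right)^{3}} + \frac{37919}{-61 - 3510} = \frac{23597}{\frac{1}{3} \left(-753571\right)} + \frac{37919}{-61 - 3510} = \frac{23597}{- \frac{753571}{3}} + \frac{37919}{-3571} = 23597 \left(- \frac{3}{753571}\right) + 37919 \left(- \frac{1}{3571}\right) = - \frac{10113}{107653} - \frac{37919}{3571} = - \frac{4118207630}{384428863}$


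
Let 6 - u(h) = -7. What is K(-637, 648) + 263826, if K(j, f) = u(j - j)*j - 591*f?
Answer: -127423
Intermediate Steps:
u(h) = 13 (u(h) = 6 - 1*(-7) = 6 + 7 = 13)
K(j, f) = -591*f + 13*j (K(j, f) = 13*j - 591*f = -591*f + 13*j)
K(-637, 648) + 263826 = (-591*648 + 13*(-637)) + 263826 = (-382968 - 8281) + 263826 = -391249 + 263826 = -127423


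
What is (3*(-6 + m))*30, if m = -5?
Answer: -990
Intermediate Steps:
(3*(-6 + m))*30 = (3*(-6 - 5))*30 = (3*(-11))*30 = -33*30 = -990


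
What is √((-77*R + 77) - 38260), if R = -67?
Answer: 16*I*√129 ≈ 181.73*I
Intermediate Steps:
√((-77*R + 77) - 38260) = √((-77*(-67) + 77) - 38260) = √((5159 + 77) - 38260) = √(5236 - 38260) = √(-33024) = 16*I*√129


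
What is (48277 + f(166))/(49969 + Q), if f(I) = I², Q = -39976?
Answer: 75833/9993 ≈ 7.5886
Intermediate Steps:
(48277 + f(166))/(49969 + Q) = (48277 + 166²)/(49969 - 39976) = (48277 + 27556)/9993 = 75833*(1/9993) = 75833/9993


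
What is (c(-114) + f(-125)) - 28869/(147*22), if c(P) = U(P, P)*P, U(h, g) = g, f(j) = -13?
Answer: 13986051/1078 ≈ 12974.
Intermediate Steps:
c(P) = P² (c(P) = P*P = P²)
(c(-114) + f(-125)) - 28869/(147*22) = ((-114)² - 13) - 28869/(147*22) = (12996 - 13) - 28869/3234 = 12983 - 28869*1/3234 = 12983 - 9623/1078 = 13986051/1078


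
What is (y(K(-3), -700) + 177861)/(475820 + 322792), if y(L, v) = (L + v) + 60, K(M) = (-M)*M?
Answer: 44303/199653 ≈ 0.22190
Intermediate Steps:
K(M) = -M**2
y(L, v) = 60 + L + v
(y(K(-3), -700) + 177861)/(475820 + 322792) = ((60 - 1*(-3)**2 - 700) + 177861)/(475820 + 322792) = ((60 - 1*9 - 700) + 177861)/798612 = ((60 - 9 - 700) + 177861)*(1/798612) = (-649 + 177861)*(1/798612) = 177212*(1/798612) = 44303/199653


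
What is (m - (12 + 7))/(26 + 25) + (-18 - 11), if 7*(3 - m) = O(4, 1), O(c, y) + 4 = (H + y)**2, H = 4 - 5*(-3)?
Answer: -10861/357 ≈ -30.423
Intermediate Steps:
H = 19 (H = 4 + 15 = 19)
O(c, y) = -4 + (19 + y)**2
m = -375/7 (m = 3 - (-4 + (19 + 1)**2)/7 = 3 - (-4 + 20**2)/7 = 3 - (-4 + 400)/7 = 3 - 1/7*396 = 3 - 396/7 = -375/7 ≈ -53.571)
(m - (12 + 7))/(26 + 25) + (-18 - 11) = (-375/7 - (12 + 7))/(26 + 25) + (-18 - 11) = (-375/7 - 1*19)/51 - 29 = (-375/7 - 19)/51 - 29 = (1/51)*(-508/7) - 29 = -508/357 - 29 = -10861/357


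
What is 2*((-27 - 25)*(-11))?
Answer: 1144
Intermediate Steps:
2*((-27 - 25)*(-11)) = 2*(-52*(-11)) = 2*572 = 1144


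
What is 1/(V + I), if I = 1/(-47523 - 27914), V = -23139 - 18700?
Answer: -75437/3156208644 ≈ -2.3901e-5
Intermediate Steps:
V = -41839
I = -1/75437 (I = 1/(-75437) = -1/75437 ≈ -1.3256e-5)
1/(V + I) = 1/(-41839 - 1/75437) = 1/(-3156208644/75437) = -75437/3156208644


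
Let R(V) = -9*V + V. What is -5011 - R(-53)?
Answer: -5435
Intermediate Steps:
R(V) = -8*V
-5011 - R(-53) = -5011 - (-8)*(-53) = -5011 - 1*424 = -5011 - 424 = -5435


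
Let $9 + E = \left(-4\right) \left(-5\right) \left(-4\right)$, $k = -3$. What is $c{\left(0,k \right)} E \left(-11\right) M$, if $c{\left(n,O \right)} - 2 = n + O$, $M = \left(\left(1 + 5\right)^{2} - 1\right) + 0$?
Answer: $-34265$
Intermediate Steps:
$E = -89$ ($E = -9 + \left(-4\right) \left(-5\right) \left(-4\right) = -9 + 20 \left(-4\right) = -9 - 80 = -89$)
$M = 35$ ($M = \left(6^{2} - 1\right) + 0 = \left(36 - 1\right) + 0 = 35 + 0 = 35$)
$c{\left(n,O \right)} = 2 + O + n$ ($c{\left(n,O \right)} = 2 + \left(n + O\right) = 2 + \left(O + n\right) = 2 + O + n$)
$c{\left(0,k \right)} E \left(-11\right) M = \left(2 - 3 + 0\right) \left(\left(-89\right) \left(-11\right)\right) 35 = \left(-1\right) 979 \cdot 35 = \left(-979\right) 35 = -34265$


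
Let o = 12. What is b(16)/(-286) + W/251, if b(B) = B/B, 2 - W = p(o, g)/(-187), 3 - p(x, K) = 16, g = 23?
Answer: 5119/1220362 ≈ 0.0041947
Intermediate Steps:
p(x, K) = -13 (p(x, K) = 3 - 1*16 = 3 - 16 = -13)
W = 361/187 (W = 2 - (-13)/(-187) = 2 - (-13)*(-1)/187 = 2 - 1*13/187 = 2 - 13/187 = 361/187 ≈ 1.9305)
b(B) = 1
b(16)/(-286) + W/251 = 1/(-286) + (361/187)/251 = 1*(-1/286) + (361/187)*(1/251) = -1/286 + 361/46937 = 5119/1220362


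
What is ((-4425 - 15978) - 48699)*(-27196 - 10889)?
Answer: 2631749670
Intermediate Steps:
((-4425 - 15978) - 48699)*(-27196 - 10889) = (-20403 - 48699)*(-38085) = -69102*(-38085) = 2631749670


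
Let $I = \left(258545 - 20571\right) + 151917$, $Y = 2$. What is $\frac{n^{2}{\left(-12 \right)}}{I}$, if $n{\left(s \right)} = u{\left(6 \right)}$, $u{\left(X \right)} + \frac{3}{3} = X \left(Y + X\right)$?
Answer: $\frac{2209}{389891} \approx 0.0056657$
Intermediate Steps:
$I = 389891$ ($I = 237974 + 151917 = 389891$)
$u{\left(X \right)} = -1 + X \left(2 + X\right)$
$n{\left(s \right)} = 47$ ($n{\left(s \right)} = -1 + 6^{2} + 2 \cdot 6 = -1 + 36 + 12 = 47$)
$\frac{n^{2}{\left(-12 \right)}}{I} = \frac{47^{2}}{389891} = 2209 \cdot \frac{1}{389891} = \frac{2209}{389891}$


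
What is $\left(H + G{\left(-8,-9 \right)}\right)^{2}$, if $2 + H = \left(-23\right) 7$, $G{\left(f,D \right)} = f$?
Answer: $29241$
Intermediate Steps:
$H = -163$ ($H = -2 - 161 = -163$)
$\left(H + G{\left(-8,-9 \right)}\right)^{2} = \left(-163 - 8\right)^{2} = \left(-171\right)^{2} = 29241$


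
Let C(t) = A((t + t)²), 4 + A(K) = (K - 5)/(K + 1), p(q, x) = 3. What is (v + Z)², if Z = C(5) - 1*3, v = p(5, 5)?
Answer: 95481/10201 ≈ 9.3600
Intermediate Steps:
A(K) = -4 + (-5 + K)/(1 + K) (A(K) = -4 + (K - 5)/(K + 1) = -4 + (-5 + K)/(1 + K))
C(t) = 3*(-3 - 4*t²)/(1 + 4*t²) (C(t) = 3*(-3 - (t + t)²)/(1 + (t + t)²) = 3*(-3 - (2*t)²)/(1 + (2*t)²) = 3*(-3 - 4*t²)/(1 + 4*t²))
v = 3
Z = -612/101 (Z = 3*(-3 - 4*5²)/(1 + 4*5²) - 1*3 = 3*(-3 - 4*25)/(1 + 4*25) - 3 = 3*(-3 - 100)/(1 + 100) - 3 = 3*(-103)/101 - 3 = 3*(1/101)*(-103) - 3 = -309/101 - 3 = -612/101 ≈ -6.0594)
(v + Z)² = (3 - 612/101)² = (-309/101)² = 95481/10201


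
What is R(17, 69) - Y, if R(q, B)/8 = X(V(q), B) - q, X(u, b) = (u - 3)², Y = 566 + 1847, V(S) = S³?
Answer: 192862251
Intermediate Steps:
Y = 2413
X(u, b) = (-3 + u)²
R(q, B) = -8*q + 8*(-3 + q³)² (R(q, B) = 8*((-3 + q³)² - q) = -8*q + 8*(-3 + q³)²)
R(17, 69) - Y = (-8*17 + 8*(-3 + 17³)²) - 1*2413 = (-136 + 8*(-3 + 4913)²) - 2413 = (-136 + 8*4910²) - 2413 = (-136 + 8*24108100) - 2413 = (-136 + 192864800) - 2413 = 192864664 - 2413 = 192862251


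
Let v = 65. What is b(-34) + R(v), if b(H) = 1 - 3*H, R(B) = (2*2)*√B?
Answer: 103 + 4*√65 ≈ 135.25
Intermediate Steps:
R(B) = 4*√B
b(-34) + R(v) = (1 - 3*(-34)) + 4*√65 = (1 + 102) + 4*√65 = 103 + 4*√65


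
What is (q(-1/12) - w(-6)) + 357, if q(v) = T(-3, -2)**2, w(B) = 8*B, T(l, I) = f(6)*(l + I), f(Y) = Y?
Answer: 1305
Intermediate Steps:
T(l, I) = 6*I + 6*l (T(l, I) = 6*(l + I) = 6*(I + l) = 6*I + 6*l)
q(v) = 900 (q(v) = (6*(-2) + 6*(-3))**2 = (-12 - 18)**2 = (-30)**2 = 900)
(q(-1/12) - w(-6)) + 357 = (900 - 8*(-6)) + 357 = (900 - 1*(-48)) + 357 = (900 + 48) + 357 = 948 + 357 = 1305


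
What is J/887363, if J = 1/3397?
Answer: 1/3014372111 ≈ 3.3174e-10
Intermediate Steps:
J = 1/3397 ≈ 0.00029438
J/887363 = (1/3397)/887363 = (1/3397)*(1/887363) = 1/3014372111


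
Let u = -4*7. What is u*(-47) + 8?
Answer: 1324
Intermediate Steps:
u = -28
u*(-47) + 8 = -28*(-47) + 8 = 1316 + 8 = 1324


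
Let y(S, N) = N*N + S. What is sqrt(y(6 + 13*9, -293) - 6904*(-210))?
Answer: 2*sqrt(383953) ≈ 1239.3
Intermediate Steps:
y(S, N) = S + N**2 (y(S, N) = N**2 + S = S + N**2)
sqrt(y(6 + 13*9, -293) - 6904*(-210)) = sqrt(((6 + 13*9) + (-293)**2) - 6904*(-210)) = sqrt(((6 + 117) + 85849) + 1449840) = sqrt((123 + 85849) + 1449840) = sqrt(85972 + 1449840) = sqrt(1535812) = 2*sqrt(383953)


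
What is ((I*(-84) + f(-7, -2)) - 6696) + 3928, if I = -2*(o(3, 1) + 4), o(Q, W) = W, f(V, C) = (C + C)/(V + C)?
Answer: -17348/9 ≈ -1927.6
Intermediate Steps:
f(V, C) = 2*C/(C + V) (f(V, C) = (2*C)/(C + V) = 2*C/(C + V))
I = -10 (I = -2*(1 + 4) = -2*5 = -10)
((I*(-84) + f(-7, -2)) - 6696) + 3928 = ((-10*(-84) + 2*(-2)/(-2 - 7)) - 6696) + 3928 = ((840 + 2*(-2)/(-9)) - 6696) + 3928 = ((840 + 2*(-2)*(-1/9)) - 6696) + 3928 = ((840 + 4/9) - 6696) + 3928 = (7564/9 - 6696) + 3928 = -52700/9 + 3928 = -17348/9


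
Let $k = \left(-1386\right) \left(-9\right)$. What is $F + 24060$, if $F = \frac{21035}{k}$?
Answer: $\frac{42877925}{1782} \approx 24062.0$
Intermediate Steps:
$k = 12474$
$F = \frac{3005}{1782}$ ($F = \frac{21035}{12474} = 21035 \cdot \frac{1}{12474} = \frac{3005}{1782} \approx 1.6863$)
$F + 24060 = \frac{3005}{1782} + 24060 = \frac{42877925}{1782}$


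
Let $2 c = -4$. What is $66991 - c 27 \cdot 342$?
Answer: $85459$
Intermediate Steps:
$c = -2$ ($c = \frac{1}{2} \left(-4\right) = -2$)
$66991 - c 27 \cdot 342 = 66991 - \left(-2\right) 27 \cdot 342 = 66991 - \left(-54\right) 342 = 66991 - -18468 = 66991 + 18468 = 85459$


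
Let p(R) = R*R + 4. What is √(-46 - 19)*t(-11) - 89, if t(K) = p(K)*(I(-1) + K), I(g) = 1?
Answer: -89 - 1250*I*√65 ≈ -89.0 - 10078.0*I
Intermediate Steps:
p(R) = 4 + R² (p(R) = R² + 4 = 4 + R²)
t(K) = (1 + K)*(4 + K²) (t(K) = (4 + K²)*(1 + K) = (1 + K)*(4 + K²))
√(-46 - 19)*t(-11) - 89 = √(-46 - 19)*((1 - 11)*(4 + (-11)²)) - 89 = √(-65)*(-10*(4 + 121)) - 89 = (I*√65)*(-10*125) - 89 = (I*√65)*(-1250) - 89 = -1250*I*√65 - 89 = -89 - 1250*I*√65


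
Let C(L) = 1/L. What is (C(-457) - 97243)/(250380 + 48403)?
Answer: -44440052/136543831 ≈ -0.32546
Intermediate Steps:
(C(-457) - 97243)/(250380 + 48403) = (1/(-457) - 97243)/(250380 + 48403) = (-1/457 - 97243)/298783 = -44440052/457*1/298783 = -44440052/136543831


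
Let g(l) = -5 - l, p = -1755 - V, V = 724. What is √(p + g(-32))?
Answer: 2*I*√613 ≈ 49.518*I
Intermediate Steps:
p = -2479 (p = -1755 - 1*724 = -1755 - 724 = -2479)
√(p + g(-32)) = √(-2479 + (-5 - 1*(-32))) = √(-2479 + (-5 + 32)) = √(-2479 + 27) = √(-2452) = 2*I*√613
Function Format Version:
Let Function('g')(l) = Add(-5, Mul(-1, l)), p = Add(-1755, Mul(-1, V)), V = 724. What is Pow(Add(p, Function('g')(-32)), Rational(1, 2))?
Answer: Mul(2, I, Pow(613, Rational(1, 2))) ≈ Mul(49.518, I)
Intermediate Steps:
p = -2479 (p = Add(-1755, Mul(-1, 724)) = Add(-1755, -724) = -2479)
Pow(Add(p, Function('g')(-32)), Rational(1, 2)) = Pow(Add(-2479, Add(-5, Mul(-1, -32))), Rational(1, 2)) = Pow(Add(-2479, Add(-5, 32)), Rational(1, 2)) = Pow(Add(-2479, 27), Rational(1, 2)) = Pow(-2452, Rational(1, 2)) = Mul(2, I, Pow(613, Rational(1, 2)))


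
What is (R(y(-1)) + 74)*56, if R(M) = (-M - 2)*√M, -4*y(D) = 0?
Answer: 4144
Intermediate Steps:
y(D) = 0 (y(D) = -¼*0 = 0)
R(M) = √M*(-2 - M) (R(M) = (-2 - M)*√M = √M*(-2 - M))
(R(y(-1)) + 74)*56 = (√0*(-2 - 1*0) + 74)*56 = (0*(-2 + 0) + 74)*56 = (0*(-2) + 74)*56 = (0 + 74)*56 = 74*56 = 4144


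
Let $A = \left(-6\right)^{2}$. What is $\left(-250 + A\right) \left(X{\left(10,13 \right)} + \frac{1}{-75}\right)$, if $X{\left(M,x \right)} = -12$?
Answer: $\frac{192814}{75} \approx 2570.9$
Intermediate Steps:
$A = 36$
$\left(-250 + A\right) \left(X{\left(10,13 \right)} + \frac{1}{-75}\right) = \left(-250 + 36\right) \left(-12 + \frac{1}{-75}\right) = - 214 \left(-12 - \frac{1}{75}\right) = \left(-214\right) \left(- \frac{901}{75}\right) = \frac{192814}{75}$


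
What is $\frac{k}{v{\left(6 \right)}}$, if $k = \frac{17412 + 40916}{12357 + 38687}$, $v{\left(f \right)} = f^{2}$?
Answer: $\frac{7291}{229698} \approx 0.031742$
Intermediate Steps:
$k = \frac{14582}{12761}$ ($k = \frac{58328}{51044} = 58328 \cdot \frac{1}{51044} = \frac{14582}{12761} \approx 1.1427$)
$\frac{k}{v{\left(6 \right)}} = \frac{14582}{12761 \cdot 6^{2}} = \frac{14582}{12761 \cdot 36} = \frac{14582}{12761} \cdot \frac{1}{36} = \frac{7291}{229698}$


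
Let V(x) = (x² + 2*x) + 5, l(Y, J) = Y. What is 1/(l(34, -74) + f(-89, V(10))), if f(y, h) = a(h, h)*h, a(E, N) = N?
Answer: 1/15659 ≈ 6.3861e-5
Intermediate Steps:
V(x) = 5 + x² + 2*x
f(y, h) = h² (f(y, h) = h*h = h²)
1/(l(34, -74) + f(-89, V(10))) = 1/(34 + (5 + 10² + 2*10)²) = 1/(34 + (5 + 100 + 20)²) = 1/(34 + 125²) = 1/(34 + 15625) = 1/15659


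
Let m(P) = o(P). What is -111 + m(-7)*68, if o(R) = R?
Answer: -587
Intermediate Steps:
m(P) = P
-111 + m(-7)*68 = -111 - 7*68 = -111 - 476 = -587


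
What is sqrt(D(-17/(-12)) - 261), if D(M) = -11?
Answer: 4*I*sqrt(17) ≈ 16.492*I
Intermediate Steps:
sqrt(D(-17/(-12)) - 261) = sqrt(-11 - 261) = sqrt(-272) = 4*I*sqrt(17)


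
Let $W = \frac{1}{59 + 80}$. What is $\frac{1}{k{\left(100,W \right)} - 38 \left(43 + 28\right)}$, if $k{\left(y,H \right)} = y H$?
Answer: $- \frac{139}{374922} \approx -0.00037074$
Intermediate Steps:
$W = \frac{1}{139} \approx 0.0071942$
$k{\left(y,H \right)} = H y$
$\frac{1}{k{\left(100,W \right)} - 38 \left(43 + 28\right)} = \frac{1}{\frac{1}{139} \cdot 100 - 38 \left(43 + 28\right)} = \frac{1}{\frac{100}{139} - 2698} = \frac{1}{- \frac{374922}{139}} = - \frac{139}{374922}$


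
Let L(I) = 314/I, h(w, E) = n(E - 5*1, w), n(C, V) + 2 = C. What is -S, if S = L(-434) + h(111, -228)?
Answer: 51152/217 ≈ 235.72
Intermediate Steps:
n(C, V) = -2 + C
h(w, E) = -7 + E (h(w, E) = -2 + (E - 5*1) = -2 + (E - 5) = -2 + (-5 + E) = -7 + E)
S = -51152/217 (S = 314/(-434) + (-7 - 228) = 314*(-1/434) - 235 = -157/217 - 235 = -51152/217 ≈ -235.72)
-S = -1*(-51152/217) = 51152/217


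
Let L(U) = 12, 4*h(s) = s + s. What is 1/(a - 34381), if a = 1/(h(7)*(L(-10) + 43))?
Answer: -385/13236683 ≈ -2.9086e-5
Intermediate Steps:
h(s) = s/2 (h(s) = (s + s)/4 = (2*s)/4 = s/2)
a = 2/385 (a = 1/(((½)*7)*(12 + 43)) = 1/((7/2)*55) = 1/(385/2) = 2/385 ≈ 0.0051948)
1/(a - 34381) = 1/(2/385 - 34381) = 1/(-13236683/385) = -385/13236683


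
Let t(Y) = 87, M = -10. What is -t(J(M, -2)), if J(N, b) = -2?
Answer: -87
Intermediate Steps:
-t(J(M, -2)) = -1*87 = -87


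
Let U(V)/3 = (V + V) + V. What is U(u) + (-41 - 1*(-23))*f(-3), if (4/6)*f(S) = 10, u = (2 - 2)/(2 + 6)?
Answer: -270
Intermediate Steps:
u = 0 (u = 0/8 = 0*(⅛) = 0)
U(V) = 9*V (U(V) = 3*((V + V) + V) = 3*(2*V + V) = 3*(3*V) = 9*V)
f(S) = 15 (f(S) = (3/2)*10 = 15)
U(u) + (-41 - 1*(-23))*f(-3) = 9*0 + (-41 - 1*(-23))*15 = 0 + (-41 + 23)*15 = 0 - 18*15 = 0 - 270 = -270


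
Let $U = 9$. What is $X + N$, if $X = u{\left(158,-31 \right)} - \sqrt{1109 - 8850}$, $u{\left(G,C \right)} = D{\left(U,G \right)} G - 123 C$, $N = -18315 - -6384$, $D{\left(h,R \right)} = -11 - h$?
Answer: $-11278 - i \sqrt{7741} \approx -11278.0 - 87.983 i$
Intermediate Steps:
$N = -11931$ ($N = -18315 + 6384 = -11931$)
$u{\left(G,C \right)} = - 123 C - 20 G$ ($u{\left(G,C \right)} = \left(-11 - 9\right) G - 123 C = - 20 G - 123 C = - 123 C - 20 G$)
$X = 653 - i \sqrt{7741}$ ($X = \left(\left(-123\right) \left(-31\right) - 3160\right) - \sqrt{1109 - 8850} = \left(3813 - 3160\right) - \sqrt{-7741} = 653 - i \sqrt{7741} \approx 653.0 - 87.983 i$)
$X + N = \left(653 - i \sqrt{7741}\right) - 11931 = -11278 - i \sqrt{7741}$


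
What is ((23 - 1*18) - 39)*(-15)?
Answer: 510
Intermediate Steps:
((23 - 1*18) - 39)*(-15) = ((23 - 18) - 39)*(-15) = (5 - 39)*(-15) = -34*(-15) = 510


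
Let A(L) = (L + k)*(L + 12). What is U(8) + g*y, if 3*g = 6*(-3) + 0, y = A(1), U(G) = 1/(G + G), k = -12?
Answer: 13729/16 ≈ 858.06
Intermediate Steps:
U(G) = 1/(2*G)
A(L) = (-12 + L)*(12 + L) (A(L) = (L - 12)*(L + 12) = (-12 + L)*(12 + L))
y = -143 (y = -144 + 1² = -144 + 1 = -143)
g = -6 (g = (6*(-3) + 0)/3 = (-18 + 0)/3 = (⅓)*(-18) = -6)
U(8) + g*y = (½)/8 - 6*(-143) = (½)*(⅛) + 858 = 1/16 + 858 = 13729/16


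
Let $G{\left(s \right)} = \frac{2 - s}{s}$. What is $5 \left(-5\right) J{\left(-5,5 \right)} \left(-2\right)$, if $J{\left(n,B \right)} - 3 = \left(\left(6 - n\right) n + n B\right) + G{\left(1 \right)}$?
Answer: $-3800$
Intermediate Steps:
$G{\left(s \right)} = \frac{2 - s}{s}$
$J{\left(n,B \right)} = 4 + B n + n \left(6 - n\right)$ ($J{\left(n,B \right)} = 3 + \left(\left(\left(6 - n\right) n + n B\right) + \frac{2 - 1}{1}\right) = 3 + \left(\left(n \left(6 - n\right) + B n\right) + 1 \left(2 - 1\right)\right) = 3 + \left(\left(B n + n \left(6 - n\right)\right) + 1 \cdot 1\right) = 3 + \left(\left(B n + n \left(6 - n\right)\right) + 1\right) = 3 + \left(1 + B n + n \left(6 - n\right)\right) = 4 + B n + n \left(6 - n\right)$)
$5 \left(-5\right) J{\left(-5,5 \right)} \left(-2\right) = 5 \left(-5\right) \left(4 - \left(-5\right)^{2} + 6 \left(-5\right) + 5 \left(-5\right)\right) \left(-2\right) = - 25 \left(4 - 25 - 30 - 25\right) \left(-2\right) = \left(-25\right) \left(-76\right) \left(-2\right) = 1900 \left(-2\right) = -3800$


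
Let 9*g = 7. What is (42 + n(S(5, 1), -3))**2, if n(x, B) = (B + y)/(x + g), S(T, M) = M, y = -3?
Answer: 95481/64 ≈ 1491.9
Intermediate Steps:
g = 7/9 (g = (1/9)*7 = 7/9 ≈ 0.77778)
n(x, B) = (-3 + B)/(7/9 + x) (n(x, B) = (B - 3)/(x + 7/9) = (-3 + B)/(7/9 + x))
(42 + n(S(5, 1), -3))**2 = (42 + 9*(-3 - 3)/(7 + 9*1))**2 = (42 + 9*(-6)/(7 + 9))**2 = (42 + 9*(-6)/16)**2 = (42 + 9*(1/16)*(-6))**2 = (42 - 27/8)**2 = (309/8)**2 = 95481/64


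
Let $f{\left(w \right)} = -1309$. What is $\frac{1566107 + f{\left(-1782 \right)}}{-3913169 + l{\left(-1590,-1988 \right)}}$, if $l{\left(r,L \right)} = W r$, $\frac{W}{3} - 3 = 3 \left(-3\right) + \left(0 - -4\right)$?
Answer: $- \frac{17582}{43861} \approx -0.40086$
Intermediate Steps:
$W = -6$ ($W = 9 + 3 \left(3 \left(-3\right) + \left(0 - -4\right)\right) = 9 + 3 \left(-9 + \left(0 + 4\right)\right) = 9 + 3 \left(-9 + 4\right) = 9 + 3 \left(-5\right) = 9 - 15 = -6$)
$l{\left(r,L \right)} = - 6 r$
$\frac{1566107 + f{\left(-1782 \right)}}{-3913169 + l{\left(-1590,-1988 \right)}} = \frac{1566107 - 1309}{-3913169 - -9540} = \frac{1564798}{-3913169 + 9540} = \frac{1564798}{-3903629} = 1564798 \left(- \frac{1}{3903629}\right) = - \frac{17582}{43861}$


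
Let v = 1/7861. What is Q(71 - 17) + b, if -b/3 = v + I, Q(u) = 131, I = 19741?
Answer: -464522215/7861 ≈ -59092.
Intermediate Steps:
v = 1/7861 ≈ 0.00012721
b = -465552006/7861 (b = -3*(1/7861 + 19741) = -3*155184002/7861 = -465552006/7861 ≈ -59223.)
Q(71 - 17) + b = 131 - 465552006/7861 = -464522215/7861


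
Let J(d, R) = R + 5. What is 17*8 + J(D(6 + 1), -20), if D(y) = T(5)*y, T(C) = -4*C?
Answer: 121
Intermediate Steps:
D(y) = -20*y (D(y) = (-4*5)*y = -20*y)
J(d, R) = 5 + R
17*8 + J(D(6 + 1), -20) = 17*8 + (5 - 20) = 136 - 15 = 121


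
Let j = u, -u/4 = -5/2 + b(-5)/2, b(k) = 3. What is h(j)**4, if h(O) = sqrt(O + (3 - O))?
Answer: 9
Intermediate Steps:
u = 4 (u = -4*(-5/2 + 3/2) = -4*(-1) = 4)
j = 4
h(O) = sqrt(3)
h(j)**4 = (sqrt(3))**4 = 9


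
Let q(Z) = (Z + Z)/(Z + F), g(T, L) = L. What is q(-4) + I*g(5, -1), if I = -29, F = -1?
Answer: 153/5 ≈ 30.600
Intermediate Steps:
q(Z) = 2*Z/(-1 + Z) (q(Z) = (Z + Z)/(Z - 1) = (2*Z)/(-1 + Z) = 2*Z/(-1 + Z))
q(-4) + I*g(5, -1) = 2*(-4)/(-1 - 4) - 29*(-1) = 2*(-4)/(-5) + 29 = 2*(-4)*(-1/5) + 29 = 8/5 + 29 = 153/5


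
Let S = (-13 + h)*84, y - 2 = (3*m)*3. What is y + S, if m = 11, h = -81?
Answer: -7795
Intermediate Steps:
y = 101 (y = 2 + (3*11)*3 = 2 + 33*3 = 2 + 99 = 101)
S = -7896 (S = (-13 - 81)*84 = -94*84 = -7896)
y + S = 101 - 7896 = -7795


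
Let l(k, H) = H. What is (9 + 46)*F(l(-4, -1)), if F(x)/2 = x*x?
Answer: 110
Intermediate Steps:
F(x) = 2*x² (F(x) = 2*(x*x) = 2*x²)
(9 + 46)*F(l(-4, -1)) = (9 + 46)*(2*(-1)²) = 55*(2*1) = 55*2 = 110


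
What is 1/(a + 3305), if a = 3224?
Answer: 1/6529 ≈ 0.00015316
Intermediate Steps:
1/(a + 3305) = 1/(3224 + 3305) = 1/6529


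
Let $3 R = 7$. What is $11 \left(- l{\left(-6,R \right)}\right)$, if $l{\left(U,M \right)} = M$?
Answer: $- \frac{77}{3} \approx -25.667$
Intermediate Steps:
$R = \frac{7}{3}$ ($R = \frac{1}{3} \cdot 7 = \frac{7}{3} \approx 2.3333$)
$11 \left(- l{\left(-6,R \right)}\right) = 11 \left(\left(-1\right) \frac{7}{3}\right) = 11 \left(- \frac{7}{3}\right) = - \frac{77}{3}$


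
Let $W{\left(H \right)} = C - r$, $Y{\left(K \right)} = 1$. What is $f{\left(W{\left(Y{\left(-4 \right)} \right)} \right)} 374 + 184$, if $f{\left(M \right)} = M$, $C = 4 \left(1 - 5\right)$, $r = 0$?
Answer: $-5800$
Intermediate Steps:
$C = -16$ ($C = 4 \left(-4\right) = -16$)
$W{\left(H \right)} = -16$ ($W{\left(H \right)} = -16 - 0 = -16 + 0 = -16$)
$f{\left(W{\left(Y{\left(-4 \right)} \right)} \right)} 374 + 184 = \left(-16\right) 374 + 184 = -5984 + 184 = -5800$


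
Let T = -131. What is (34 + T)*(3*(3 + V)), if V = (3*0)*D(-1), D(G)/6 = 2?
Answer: -873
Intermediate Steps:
D(G) = 12 (D(G) = 6*2 = 12)
V = 0 (V = (3*0)*12 = 0*12 = 0)
(34 + T)*(3*(3 + V)) = (34 - 131)*(3*(3 + 0)) = -291*3 = -97*9 = -873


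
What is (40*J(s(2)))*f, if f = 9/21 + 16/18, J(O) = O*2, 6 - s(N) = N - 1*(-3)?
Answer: 6640/63 ≈ 105.40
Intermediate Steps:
s(N) = 3 - N (s(N) = 6 - (N - 1*(-3)) = 6 - (N + 3) = 6 - (3 + N) = 6 + (-3 - N) = 3 - N)
J(O) = 2*O
f = 83/63 (f = 9*(1/21) + 16*(1/18) = 3/7 + 8/9 = 83/63 ≈ 1.3175)
(40*J(s(2)))*f = (40*(2*(3 - 1*2)))*(83/63) = (40*(2*(3 - 2)))*(83/63) = (40*(2*1))*(83/63) = (40*2)*(83/63) = 80*(83/63) = 6640/63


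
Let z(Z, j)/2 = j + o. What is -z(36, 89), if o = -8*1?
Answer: -162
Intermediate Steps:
o = -8
z(Z, j) = -16 + 2*j (z(Z, j) = 2*(j - 8) = 2*(-8 + j) = -16 + 2*j)
-z(36, 89) = -(-16 + 2*89) = -(-16 + 178) = -1*162 = -162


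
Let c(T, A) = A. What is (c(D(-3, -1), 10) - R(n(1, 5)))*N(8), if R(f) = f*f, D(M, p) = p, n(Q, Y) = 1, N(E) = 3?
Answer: 27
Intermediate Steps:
R(f) = f²
(c(D(-3, -1), 10) - R(n(1, 5)))*N(8) = (10 - 1*1²)*3 = (10 - 1*1)*3 = (10 - 1)*3 = 9*3 = 27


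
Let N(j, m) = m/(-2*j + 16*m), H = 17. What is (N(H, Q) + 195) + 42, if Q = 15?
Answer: 48837/206 ≈ 237.07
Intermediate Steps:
(N(H, Q) + 195) + 42 = (-1*15/(-16*15 + 2*17) + 195) + 42 = (-1*15/(-240 + 34) + 195) + 42 = (-1*15/(-206) + 195) + 42 = (-1*15*(-1/206) + 195) + 42 = (15/206 + 195) + 42 = 40185/206 + 42 = 48837/206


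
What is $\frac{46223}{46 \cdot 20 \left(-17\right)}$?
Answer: $- \frac{2719}{920} \approx -2.9554$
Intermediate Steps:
$\frac{46223}{46 \cdot 20 \left(-17\right)} = \frac{46223}{920 \left(-17\right)} = \frac{46223}{-15640} = 46223 \left(- \frac{1}{15640}\right) = - \frac{2719}{920}$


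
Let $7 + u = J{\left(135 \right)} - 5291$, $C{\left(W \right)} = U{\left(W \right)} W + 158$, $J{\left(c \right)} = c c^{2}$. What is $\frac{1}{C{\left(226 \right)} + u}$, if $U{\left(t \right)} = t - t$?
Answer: $\frac{1}{2455235} \approx 4.0729 \cdot 10^{-7}$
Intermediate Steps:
$J{\left(c \right)} = c^{3}$
$U{\left(t \right)} = 0$
$C{\left(W \right)} = 158$ ($C{\left(W \right)} = 0 W + 158 = 0 + 158 = 158$)
$u = 2455077$ ($u = -7 - \left(5291 - 135^{3}\right) = -7 + \left(2460375 - 5291\right) = -7 + 2455084 = 2455077$)
$\frac{1}{C{\left(226 \right)} + u} = \frac{1}{158 + 2455077} = \frac{1}{2455235}$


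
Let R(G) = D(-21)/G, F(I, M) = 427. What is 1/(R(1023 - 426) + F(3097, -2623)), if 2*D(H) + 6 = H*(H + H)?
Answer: 199/85119 ≈ 0.0023379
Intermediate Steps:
D(H) = -3 + H² (D(H) = -3 + (H*(H + H))/2 = -3 + (H*(2*H))/2 = -3 + (2*H²)/2 = -3 + H²)
R(G) = 438/G (R(G) = (-3 + (-21)²)/G = (-3 + 441)/G = 438/G)
1/(R(1023 - 426) + F(3097, -2623)) = 1/(438/(1023 - 426) + 427) = 1/(438/597 + 427) = 1/(438*(1/597) + 427) = 1/(146/199 + 427) = 1/(85119/199) = 199/85119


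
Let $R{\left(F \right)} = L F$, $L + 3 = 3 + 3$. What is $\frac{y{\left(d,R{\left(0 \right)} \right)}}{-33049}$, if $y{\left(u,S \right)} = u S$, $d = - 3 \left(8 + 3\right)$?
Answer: $0$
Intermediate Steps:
$L = 3$ ($L = -3 + \left(3 + 3\right) = -3 + 6 = 3$)
$d = -33$ ($d = \left(-3\right) 11 = -33$)
$R{\left(F \right)} = 3 F$
$y{\left(u,S \right)} = S u$
$\frac{y{\left(d,R{\left(0 \right)} \right)}}{-33049} = \frac{3 \cdot 0 \left(-33\right)}{-33049} = 0 \left(-33\right) \left(- \frac{1}{33049}\right) = 0 \left(- \frac{1}{33049}\right) = 0$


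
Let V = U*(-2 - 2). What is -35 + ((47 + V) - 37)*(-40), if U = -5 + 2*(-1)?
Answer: -1555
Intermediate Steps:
U = -7 (U = -5 - 2 = -7)
V = 28 (V = -7*(-2 - 2) = -7*(-4) = 28)
-35 + ((47 + V) - 37)*(-40) = -35 + ((47 + 28) - 37)*(-40) = -35 + (75 - 37)*(-40) = -35 + 38*(-40) = -35 - 1520 = -1555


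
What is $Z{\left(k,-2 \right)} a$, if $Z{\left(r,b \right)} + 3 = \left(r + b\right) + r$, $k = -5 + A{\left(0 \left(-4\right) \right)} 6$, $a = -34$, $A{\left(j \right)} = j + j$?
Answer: $510$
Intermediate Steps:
$A{\left(j \right)} = 2 j$
$k = -5$ ($k = -5 + 2 \cdot 0 \left(-4\right) 6 = -5 + 2 \cdot 0 \cdot 6 = -5 + 0 \cdot 6 = -5 + 0 = -5$)
$Z{\left(r,b \right)} = -3 + b + 2 r$ ($Z{\left(r,b \right)} = -3 + \left(\left(r + b\right) + r\right) = -3 + \left(\left(b + r\right) + r\right) = -3 + \left(b + 2 r\right) = -3 + b + 2 r$)
$Z{\left(k,-2 \right)} a = \left(-3 - 2 + 2 \left(-5\right)\right) \left(-34\right) = \left(-3 - 2 - 10\right) \left(-34\right) = \left(-15\right) \left(-34\right) = 510$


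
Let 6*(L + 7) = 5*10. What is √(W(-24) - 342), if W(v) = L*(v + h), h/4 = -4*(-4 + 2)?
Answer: I*√2982/3 ≈ 18.203*I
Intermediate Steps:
h = 32 (h = 4*(-4*(-4 + 2)) = 4*(-4*(-2)) = 4*8 = 32)
L = 4/3 (L = -7 + (5*10)/6 = -7 + (⅙)*50 = -7 + 25/3 = 4/3 ≈ 1.3333)
W(v) = 128/3 + 4*v/3 (W(v) = 4*(v + 32)/3 = 4*(32 + v)/3 = 128/3 + 4*v/3)
√(W(-24) - 342) = √((128/3 + (4/3)*(-24)) - 342) = √((128/3 - 32) - 342) = √(32/3 - 342) = √(-994/3) = I*√2982/3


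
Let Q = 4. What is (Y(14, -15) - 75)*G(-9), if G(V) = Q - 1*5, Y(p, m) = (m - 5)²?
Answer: -325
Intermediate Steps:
Y(p, m) = (-5 + m)²
G(V) = -1 (G(V) = 4 - 1*5 = 4 - 5 = -1)
(Y(14, -15) - 75)*G(-9) = ((-5 - 15)² - 75)*(-1) = ((-20)² - 75)*(-1) = (400 - 75)*(-1) = 325*(-1) = -325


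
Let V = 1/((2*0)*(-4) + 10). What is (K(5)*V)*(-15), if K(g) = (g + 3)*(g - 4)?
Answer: -12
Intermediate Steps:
V = ⅒ (V = 1/(0*(-4) + 10) = 1/(0 + 10) = 1/10 = ⅒ ≈ 0.10000)
K(g) = (-4 + g)*(3 + g) (K(g) = (3 + g)*(-4 + g) = (-4 + g)*(3 + g))
(K(5)*V)*(-15) = ((-12 + 5² - 1*5)*(⅒))*(-15) = ((-12 + 25 - 5)*(⅒))*(-15) = (8*(⅒))*(-15) = (⅘)*(-15) = -12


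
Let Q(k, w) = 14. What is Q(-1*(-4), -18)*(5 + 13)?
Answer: 252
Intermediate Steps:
Q(-1*(-4), -18)*(5 + 13) = 14*(5 + 13) = 14*18 = 252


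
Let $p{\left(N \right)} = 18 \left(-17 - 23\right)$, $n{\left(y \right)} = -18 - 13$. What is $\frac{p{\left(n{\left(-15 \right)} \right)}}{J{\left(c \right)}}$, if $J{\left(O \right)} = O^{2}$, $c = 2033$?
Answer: $- \frac{720}{4133089} \approx -0.0001742$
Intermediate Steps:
$n{\left(y \right)} = -31$
$p{\left(N \right)} = -720$ ($p{\left(N \right)} = 18 \left(-40\right) = -720$)
$\frac{p{\left(n{\left(-15 \right)} \right)}}{J{\left(c \right)}} = - \frac{720}{2033^{2}} = - \frac{720}{4133089}$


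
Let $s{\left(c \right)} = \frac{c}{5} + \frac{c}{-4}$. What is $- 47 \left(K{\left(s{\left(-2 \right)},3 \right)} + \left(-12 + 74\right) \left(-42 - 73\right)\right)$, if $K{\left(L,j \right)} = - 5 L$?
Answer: $\frac{670267}{2} \approx 3.3513 \cdot 10^{5}$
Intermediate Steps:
$s{\left(c \right)} = - \frac{c}{20}$ ($s{\left(c \right)} = c \frac{1}{5} + c \left(- \frac{1}{4}\right) = \frac{c}{5} - \frac{c}{4} = - \frac{c}{20}$)
$- 47 \left(K{\left(s{\left(-2 \right)},3 \right)} + \left(-12 + 74\right) \left(-42 - 73\right)\right) = - 47 \left(- 5 \left(\left(- \frac{1}{20}\right) \left(-2\right)\right) + \left(-12 + 74\right) \left(-42 - 73\right)\right) = - 47 \left(\left(-5\right) \frac{1}{10} + 62 \left(-115\right)\right) = - 47 \left(- \frac{1}{2} - 7130\right) = \left(-47\right) \left(- \frac{14261}{2}\right) = \frac{670267}{2}$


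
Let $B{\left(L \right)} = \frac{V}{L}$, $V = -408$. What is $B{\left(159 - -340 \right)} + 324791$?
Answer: $\frac{162070301}{499} \approx 3.2479 \cdot 10^{5}$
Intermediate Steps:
$B{\left(L \right)} = - \frac{408}{L}$
$B{\left(159 - -340 \right)} + 324791 = - \frac{408}{159 - -340} + 324791 = - \frac{408}{159 + 340} + 324791 = - \frac{408}{499} + 324791 = \frac{162070301}{499}$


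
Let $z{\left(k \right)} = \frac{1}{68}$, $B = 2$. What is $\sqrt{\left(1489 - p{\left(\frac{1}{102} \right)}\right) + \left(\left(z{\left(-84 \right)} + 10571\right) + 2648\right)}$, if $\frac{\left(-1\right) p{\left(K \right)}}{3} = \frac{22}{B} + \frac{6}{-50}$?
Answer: $\frac{\sqrt{426004921}}{170} \approx 121.41$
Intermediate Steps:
$z{\left(k \right)} = \frac{1}{68}$
$p{\left(K \right)} = - \frac{816}{25}$ ($p{\left(K \right)} = - 3 \left(\frac{22}{2} + \frac{6}{-50}\right) = - 3 \left(22 \cdot \frac{1}{2} + 6 \left(- \frac{1}{50}\right)\right) = - 3 \left(11 - \frac{3}{25}\right) = \left(-3\right) \frac{272}{25} = - \frac{816}{25}$)
$\sqrt{\left(1489 - p{\left(\frac{1}{102} \right)}\right) + \left(\left(z{\left(-84 \right)} + 10571\right) + 2648\right)} = \sqrt{\left(1489 - - \frac{816}{25}\right) + \left(\left(\frac{1}{68} + 10571\right) + 2648\right)} = \sqrt{\left(1489 + \frac{816}{25}\right) + \left(\frac{718829}{68} + 2648\right)} = \sqrt{\frac{38041}{25} + \frac{898893}{68}} = \sqrt{\frac{25059113}{1700}} = \frac{\sqrt{426004921}}{170}$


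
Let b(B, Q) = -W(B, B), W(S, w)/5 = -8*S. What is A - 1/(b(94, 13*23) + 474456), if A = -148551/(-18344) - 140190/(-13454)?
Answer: 68298958531339/3688243530188 ≈ 18.518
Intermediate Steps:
W(S, w) = -40*S (W(S, w) = 5*(-8*S) = -40*S)
b(B, Q) = 40*B (b(B, Q) = -(-40)*B = 40*B)
A = 2285125257/123400088 (A = -148551*(-1/18344) - 140190*(-1/13454) = 148551/18344 + 70095/6727 = 2285125257/123400088 ≈ 18.518)
A - 1/(b(94, 13*23) + 474456) = 2285125257/123400088 - 1/(40*94 + 474456) = 2285125257/123400088 - 1/(3760 + 474456) = 2285125257/123400088 - 1/478216 = 68298958531339/3688243530188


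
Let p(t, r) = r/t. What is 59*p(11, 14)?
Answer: 826/11 ≈ 75.091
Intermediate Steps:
59*p(11, 14) = 59*(14/11) = 826/11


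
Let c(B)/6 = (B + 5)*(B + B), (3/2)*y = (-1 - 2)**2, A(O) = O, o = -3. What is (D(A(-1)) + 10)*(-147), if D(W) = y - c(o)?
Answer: -12936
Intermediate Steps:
y = 6 (y = 2*(-1 - 2)**2/3 = (2/3)*(-3)**2 = (2/3)*9 = 6)
c(B) = 12*B*(5 + B) (c(B) = 6*((B + 5)*(B + B)) = 6*((5 + B)*(2*B)) = 6*(2*B*(5 + B)) = 12*B*(5 + B))
D(W) = 78 (D(W) = 6 - 12*(-3)*(5 - 3) = 6 - 12*(-3)*2 = 6 - 1*(-72) = 6 + 72 = 78)
(D(A(-1)) + 10)*(-147) = (78 + 10)*(-147) = 88*(-147) = -12936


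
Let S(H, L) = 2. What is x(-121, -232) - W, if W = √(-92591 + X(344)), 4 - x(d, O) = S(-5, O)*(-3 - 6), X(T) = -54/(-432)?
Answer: 22 - 39*I*√974/4 ≈ 22.0 - 304.29*I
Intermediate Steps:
X(T) = ⅛ (X(T) = -54*(-1/432) = ⅛)
x(d, O) = 22 (x(d, O) = 4 - 2*(-3 - 6) = 4 - 2*(-9) = 4 - 1*(-18) = 4 + 18 = 22)
W = 39*I*√974/4 (W = √(-92591 + ⅛) = √(-740727/8) = 39*I*√974/4 ≈ 304.29*I)
x(-121, -232) - W = 22 - 39*I*√974/4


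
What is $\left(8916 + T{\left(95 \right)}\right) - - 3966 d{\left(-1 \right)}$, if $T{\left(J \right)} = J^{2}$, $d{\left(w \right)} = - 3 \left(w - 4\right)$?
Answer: $77431$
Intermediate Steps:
$d{\left(w \right)} = 12 - 3 w$ ($d{\left(w \right)} = - 3 \left(-4 + w\right) = 12 - 3 w$)
$\left(8916 + T{\left(95 \right)}\right) - - 3966 d{\left(-1 \right)} = \left(8916 + 95^{2}\right) - - 3966 \left(12 - -3\right) = \left(8916 + 9025\right) - - 3966 \left(12 + 3\right) = 17941 - \left(-3966\right) 15 = 17941 - -59490 = 17941 + 59490 = 77431$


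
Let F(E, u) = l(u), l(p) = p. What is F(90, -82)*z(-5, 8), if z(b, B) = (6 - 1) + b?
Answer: 0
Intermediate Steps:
z(b, B) = 5 + b
F(E, u) = u
F(90, -82)*z(-5, 8) = -82*(5 - 5) = -82*0 = 0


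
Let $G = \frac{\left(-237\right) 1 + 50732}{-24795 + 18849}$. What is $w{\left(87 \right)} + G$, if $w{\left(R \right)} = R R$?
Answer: $\frac{44954779}{5946} \approx 7560.5$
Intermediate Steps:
$w{\left(R \right)} = R^{2}$
$G = - \frac{50495}{5946}$ ($G = \frac{-237 + 50732}{-5946} = 50495 \left(- \frac{1}{5946}\right) = - \frac{50495}{5946} \approx -8.4923$)
$w{\left(87 \right)} + G = 87^{2} - \frac{50495}{5946} = 7569 - \frac{50495}{5946} = \frac{44954779}{5946}$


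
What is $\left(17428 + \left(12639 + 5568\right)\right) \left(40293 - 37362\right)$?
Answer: $104446185$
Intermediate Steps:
$\left(17428 + \left(12639 + 5568\right)\right) \left(40293 - 37362\right) = \left(17428 + 18207\right) 2931 = 35635 \cdot 2931 = 104446185$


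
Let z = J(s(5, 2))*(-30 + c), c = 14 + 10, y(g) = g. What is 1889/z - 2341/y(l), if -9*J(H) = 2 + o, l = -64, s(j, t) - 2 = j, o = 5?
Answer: 197731/448 ≈ 441.36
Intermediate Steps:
s(j, t) = 2 + j
J(H) = -7/9 (J(H) = -(2 + 5)/9 = -⅑*7 = -7/9)
c = 24
z = 14/3 (z = -7*(-30 + 24)/9 = -7/9*(-6) = 14/3 ≈ 4.6667)
1889/z - 2341/y(l) = 1889/(14/3) - 2341/(-64) = 1889*(3/14) - 2341*(-1/64) = 5667/14 + 2341/64 = 197731/448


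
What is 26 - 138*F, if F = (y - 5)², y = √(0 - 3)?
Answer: -3010 + 1380*I*√3 ≈ -3010.0 + 2390.2*I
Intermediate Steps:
y = I*√3 (y = √(-3) = I*√3 ≈ 1.732*I)
F = (-5 + I*√3)² (F = (I*√3 - 5)² = (-5 + I*√3)² ≈ 22.0 - 17.32*I)
26 - 138*F = 26 - 138*(5 - I*√3)²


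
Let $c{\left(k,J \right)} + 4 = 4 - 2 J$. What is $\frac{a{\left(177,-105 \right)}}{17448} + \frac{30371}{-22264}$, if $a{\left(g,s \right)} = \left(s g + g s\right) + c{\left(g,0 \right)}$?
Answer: $- \frac{467447}{133768} \approx -3.4945$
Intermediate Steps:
$c{\left(k,J \right)} = - 2 J$ ($c{\left(k,J \right)} = -4 - \left(-4 + 2 J\right) = - 2 J$)
$a{\left(g,s \right)} = 2 g s$ ($a{\left(g,s \right)} = \left(s g + g s\right) - 0 = \left(g s + g s\right) + 0 = 2 g s + 0 = 2 g s$)
$\frac{a{\left(177,-105 \right)}}{17448} + \frac{30371}{-22264} = \frac{2 \cdot 177 \left(-105\right)}{17448} + \frac{30371}{-22264} = \left(-37170\right) \frac{1}{17448} + 30371 \left(- \frac{1}{22264}\right) = - \frac{6195}{2908} - \frac{251}{184} = - \frac{467447}{133768}$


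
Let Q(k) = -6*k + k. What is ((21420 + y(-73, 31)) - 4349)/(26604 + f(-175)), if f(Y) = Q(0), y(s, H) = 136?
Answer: 17207/26604 ≈ 0.64678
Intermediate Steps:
Q(k) = -5*k
f(Y) = 0 (f(Y) = -5*0 = 0)
((21420 + y(-73, 31)) - 4349)/(26604 + f(-175)) = ((21420 + 136) - 4349)/(26604 + 0) = (21556 - 4349)/26604 = 17207*(1/26604) = 17207/26604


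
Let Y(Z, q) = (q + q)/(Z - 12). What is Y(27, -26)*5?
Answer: -52/3 ≈ -17.333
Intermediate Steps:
Y(Z, q) = 2*q/(-12 + Z) (Y(Z, q) = (2*q)/(-12 + Z) = 2*q/(-12 + Z))
Y(27, -26)*5 = (2*(-26)/(-12 + 27))*5 = (2*(-26)/15)*5 = (2*(-26)*(1/15))*5 = -52/15*5 = -52/3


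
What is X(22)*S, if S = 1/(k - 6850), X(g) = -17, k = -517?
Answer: 17/7367 ≈ 0.0023076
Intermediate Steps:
S = -1/7367 (S = 1/(-517 - 6850) = 1/(-7367) = -1/7367 ≈ -0.00013574)
X(22)*S = -17*(-1/7367) = 17/7367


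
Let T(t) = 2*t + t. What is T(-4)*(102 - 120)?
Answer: 216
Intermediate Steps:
T(t) = 3*t
T(-4)*(102 - 120) = (3*(-4))*(102 - 120) = -12*(-18) = 216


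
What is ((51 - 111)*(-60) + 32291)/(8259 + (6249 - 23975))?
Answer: -35891/9467 ≈ -3.7912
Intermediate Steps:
((51 - 111)*(-60) + 32291)/(8259 + (6249 - 23975)) = (-60*(-60) + 32291)/(8259 - 17726) = (3600 + 32291)/(-9467) = 35891*(-1/9467) = -35891/9467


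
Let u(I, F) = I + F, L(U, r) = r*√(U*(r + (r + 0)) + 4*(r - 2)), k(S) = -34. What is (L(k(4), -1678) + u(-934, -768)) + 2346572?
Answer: 2344870 - 3356*√26846 ≈ 1.7950e+6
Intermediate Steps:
L(U, r) = r*√(-8 + 4*r + 2*U*r) (L(U, r) = r*√(U*(r + r) + 4*(-2 + r)) = r*√(U*(2*r) + (-8 + 4*r)) = r*√(2*U*r + (-8 + 4*r)) = r*√(-8 + 4*r + 2*U*r))
u(I, F) = F + I
(L(k(4), -1678) + u(-934, -768)) + 2346572 = (-1678*√(-8 + 4*(-1678) + 2*(-34)*(-1678)) + (-768 - 934)) + 2346572 = (-1678*√(-8 - 6712 + 114104) - 1702) + 2346572 = (-3356*√26846 - 1702) + 2346572 = (-1702 - 3356*√26846) + 2346572 = 2344870 - 3356*√26846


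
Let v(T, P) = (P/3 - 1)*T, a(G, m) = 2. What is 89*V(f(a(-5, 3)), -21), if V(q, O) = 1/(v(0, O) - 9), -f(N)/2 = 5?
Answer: -89/9 ≈ -9.8889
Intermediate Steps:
f(N) = -10 (f(N) = -2*5 = -10)
v(T, P) = T*(-1 + P/3) (v(T, P) = (P*(⅓) - 1)*T = (P/3 - 1)*T = (-1 + P/3)*T = T*(-1 + P/3))
V(q, O) = -⅑ (V(q, O) = 1/((⅓)*0*(-3 + O) - 9) = 1/(0 - 9) = 1/(-9) = -⅑)
89*V(f(a(-5, 3)), -21) = 89*(-⅑) = -89/9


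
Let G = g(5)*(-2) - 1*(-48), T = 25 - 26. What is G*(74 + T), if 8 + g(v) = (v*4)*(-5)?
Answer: 19272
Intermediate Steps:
g(v) = -8 - 20*v (g(v) = -8 + (v*4)*(-5) = -8 + (4*v)*(-5) = -8 - 20*v)
T = -1
G = 264 (G = (-8 - 20*5)*(-2) - 1*(-48) = (-8 - 100)*(-2) + 48 = -108*(-2) + 48 = 216 + 48 = 264)
G*(74 + T) = 264*(74 - 1) = 264*73 = 19272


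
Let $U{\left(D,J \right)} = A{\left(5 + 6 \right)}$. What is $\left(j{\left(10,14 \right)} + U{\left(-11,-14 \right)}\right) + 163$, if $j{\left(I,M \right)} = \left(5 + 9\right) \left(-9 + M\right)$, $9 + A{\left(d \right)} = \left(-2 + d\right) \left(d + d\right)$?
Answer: $422$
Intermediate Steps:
$A{\left(d \right)} = -9 + 2 d \left(-2 + d\right)$ ($A{\left(d \right)} = -9 + \left(-2 + d\right) \left(d + d\right) = -9 + \left(-2 + d\right) 2 d = -9 + 2 d \left(-2 + d\right)$)
$U{\left(D,J \right)} = 189$ ($U{\left(D,J \right)} = -9 - 4 \left(5 + 6\right) + 2 \left(5 + 6\right)^{2} = -9 - 44 + 2 \cdot 11^{2} = -9 - 44 + 2 \cdot 121 = -9 - 44 + 242 = 189$)
$j{\left(I,M \right)} = -126 + 14 M$ ($j{\left(I,M \right)} = 14 \left(-9 + M\right) = -126 + 14 M$)
$\left(j{\left(10,14 \right)} + U{\left(-11,-14 \right)}\right) + 163 = \left(\left(-126 + 14 \cdot 14\right) + 189\right) + 163 = \left(\left(-126 + 196\right) + 189\right) + 163 = \left(70 + 189\right) + 163 = 259 + 163 = 422$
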